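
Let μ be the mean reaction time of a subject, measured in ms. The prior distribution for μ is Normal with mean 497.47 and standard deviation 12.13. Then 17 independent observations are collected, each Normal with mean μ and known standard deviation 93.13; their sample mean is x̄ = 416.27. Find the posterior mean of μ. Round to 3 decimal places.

Posterior mean ≈ 479.294

Prior precision 1/τ₀² = 1/12.13² = 0.00679639; data precision n/σ² = 17/93.13² = 0.00196006.
Posterior precision = 0.00679639 + 0.00196006 = 0.00875645.
Posterior mean = (0.00679639·497.47 + 0.00196006·416.27) / 0.00875645 = 479.294.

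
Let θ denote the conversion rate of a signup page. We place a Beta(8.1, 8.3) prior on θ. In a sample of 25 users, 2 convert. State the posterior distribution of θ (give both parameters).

The binomial likelihood is conjugate to the Beta prior: with 2 successes and 23 failures, the posterior is Beta(8.1+2, 8.3+23) = Beta(10.1, 31.3).

Posterior: Beta(10.1, 31.3)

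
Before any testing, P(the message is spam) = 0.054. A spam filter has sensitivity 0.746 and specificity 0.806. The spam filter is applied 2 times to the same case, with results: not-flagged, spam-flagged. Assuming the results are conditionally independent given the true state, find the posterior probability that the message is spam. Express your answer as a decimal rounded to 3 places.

Posterior P(H) ≈ 0.065

Let H be the event that the message is spam; start with P(H) = 0.054. P('spam-flagged'|H) = 0.746, P('spam-flagged'|¬H) = 0.194.
Update on result 1 ('not-flagged'): P(H) ← 0.254·0.0540 / (0.254·0.0540 + 0.806·0.9460) = 0.013716/0.77619 = 0.0177.
Update on result 2 ('spam-flagged'): P(H) ← 0.746·0.0177 / (0.746·0.0177 + 0.194·0.9823) = 0.013182/0.20375 = 0.0647.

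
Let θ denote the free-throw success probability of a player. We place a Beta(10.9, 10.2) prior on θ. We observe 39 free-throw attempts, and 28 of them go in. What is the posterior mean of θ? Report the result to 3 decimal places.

Observing 28 successes and 11 failures updates Beta(10.9, 10.2) by adding the success and failure counts to the two shape parameters: α = 10.9+28 = 38.9, β = 10.2+11 = 21.2.
Posterior mean = α/(α+β) = 38.9/60.1 = 0.647.

Posterior mean ≈ 0.647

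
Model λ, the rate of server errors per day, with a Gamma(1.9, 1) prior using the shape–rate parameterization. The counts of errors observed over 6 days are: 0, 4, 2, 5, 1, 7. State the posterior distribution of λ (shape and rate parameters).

The Poisson likelihood adds the total count to the shape and the number of exposure periods to the rate. Here ∑xᵢ = 19 and n = 6, so shape 1.9→20.9 and rate 1→7.

Posterior: Gamma(shape=20.9, rate=7)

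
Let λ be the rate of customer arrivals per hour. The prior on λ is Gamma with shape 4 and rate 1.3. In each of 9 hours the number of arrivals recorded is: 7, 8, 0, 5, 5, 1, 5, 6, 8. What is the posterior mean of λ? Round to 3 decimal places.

Total count ∑xᵢ = 45 over n = 9 hours.
Gamma is conjugate to the Poisson likelihood: posterior is Gamma(shape = 4+45 = 49, rate = 1.3+9 = 10.3).
Posterior mean = shape/rate = 49/10.3 = 4.757.

Posterior mean ≈ 4.757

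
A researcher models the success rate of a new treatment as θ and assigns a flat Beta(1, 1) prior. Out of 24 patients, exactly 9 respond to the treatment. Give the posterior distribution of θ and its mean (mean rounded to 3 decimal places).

Posterior: Beta(10, 16); mean ≈ 0.385

Observing 9 successes and 15 failures updates Beta(1, 1) by adding the success and failure counts to the two shape parameters: α = 1+9 = 10, β = 1+15 = 16.
E[θ | data] = 10/(10+16) = 0.385.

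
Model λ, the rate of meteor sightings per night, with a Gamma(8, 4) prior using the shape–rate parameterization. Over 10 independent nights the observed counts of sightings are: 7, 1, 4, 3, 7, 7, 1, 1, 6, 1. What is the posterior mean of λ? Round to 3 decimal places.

Posterior mean ≈ 3.286

Total count ∑xᵢ = 38 over n = 10 nights.
Gamma is conjugate to the Poisson likelihood: posterior is Gamma(shape = 8+38 = 46, rate = 4+10 = 14).
E[λ | data] = 46/14 = 3.286.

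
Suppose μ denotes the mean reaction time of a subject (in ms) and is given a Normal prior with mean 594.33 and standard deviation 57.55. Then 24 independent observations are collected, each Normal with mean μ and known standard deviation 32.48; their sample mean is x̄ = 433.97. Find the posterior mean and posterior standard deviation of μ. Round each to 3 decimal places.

Posterior mean ≈ 436.070; posterior SD ≈ 6.586

Prior precision 1/τ₀² = 1/57.55² = 0.00030193; data precision n/σ² = 24/32.48² = 0.0227499.
Posterior precision = 0.00030193 + 0.0227499 = 0.0230518, giving posterior SD = 1/√0.0230518 = 6.586.
Posterior mean = (0.00030193·594.33 + 0.0227499·433.97) / 0.0230518 = 436.070.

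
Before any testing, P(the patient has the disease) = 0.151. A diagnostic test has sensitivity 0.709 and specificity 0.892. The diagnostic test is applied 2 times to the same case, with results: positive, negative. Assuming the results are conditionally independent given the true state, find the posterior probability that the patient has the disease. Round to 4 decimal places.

Posterior P(H) ≈ 0.2758

Let H be the event that the patient has the disease; start with P(H) = 0.151. P('positive'|H) = 0.709, P('positive'|¬H) = 0.108.
Update on result 1 ('positive'): P(H) ← 0.709·0.1510 / (0.709·0.1510 + 0.108·0.8490) = 0.10706/0.19875 = 0.5387.
Update on result 2 ('negative'): P(H) ← 0.291·0.5387 / (0.291·0.5387 + 0.892·0.4613) = 0.15675/0.56827 = 0.2758.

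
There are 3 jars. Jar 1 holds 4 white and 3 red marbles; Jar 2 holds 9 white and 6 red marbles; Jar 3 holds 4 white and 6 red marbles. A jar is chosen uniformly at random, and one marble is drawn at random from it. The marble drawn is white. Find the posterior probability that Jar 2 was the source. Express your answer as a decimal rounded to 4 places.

Posterior probability ≈ 0.3818

P(white|Jar 1) = 0.5714; P(white|Jar 2) = 0.6; P(white|Jar 3) = 0.4.
Prior × likelihood for each source: 0.333333·0.5714=0.1905, 0.333333·0.6=0.2000, 0.333333·0.4=0.1333. Summing gives P(white) = 0.52381.
P(Jar 2 | white) = 0.2000 / 0.52381 = 0.3818.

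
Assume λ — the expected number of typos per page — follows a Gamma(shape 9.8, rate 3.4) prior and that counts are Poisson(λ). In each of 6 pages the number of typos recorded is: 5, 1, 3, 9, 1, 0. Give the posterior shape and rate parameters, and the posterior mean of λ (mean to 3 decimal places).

Posterior: Gamma(shape=28.8, rate=9.4); mean ≈ 3.064

The Poisson likelihood adds the total count to the shape and the number of exposure periods to the rate. Here ∑xᵢ = 19 and n = 6, so shape 9.8→28.8 and rate 3.4→9.4.
Posterior mean = shape/rate = 28.8/9.4 = 3.064.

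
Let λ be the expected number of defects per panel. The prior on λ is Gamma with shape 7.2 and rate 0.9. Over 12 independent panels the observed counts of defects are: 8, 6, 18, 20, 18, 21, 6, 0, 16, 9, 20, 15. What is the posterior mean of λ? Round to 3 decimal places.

Total count ∑xᵢ = 157 over n = 12 panels.
Gamma is conjugate to the Poisson likelihood: posterior is Gamma(shape = 7.2+157 = 164.2, rate = 0.9+12 = 12.9).
E[λ | data] = 164.2/12.9 = 12.729.

Posterior mean ≈ 12.729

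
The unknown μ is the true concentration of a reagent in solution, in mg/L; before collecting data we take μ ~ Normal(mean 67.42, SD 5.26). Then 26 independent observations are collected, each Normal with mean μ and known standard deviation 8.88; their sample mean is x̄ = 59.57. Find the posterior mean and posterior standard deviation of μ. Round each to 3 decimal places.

Posterior mean ≈ 60.345; posterior SD ≈ 1.653

Prior precision 1/τ₀² = 1/5.26² = 0.0361434; data precision n/σ² = 26/8.88² = 0.329722.
Posterior precision = 0.0361434 + 0.329722 = 0.365865, giving posterior SD = 1/√0.365865 = 1.653.
Posterior mean = (0.0361434·67.42 + 0.329722·59.57) / 0.365865 = 60.345.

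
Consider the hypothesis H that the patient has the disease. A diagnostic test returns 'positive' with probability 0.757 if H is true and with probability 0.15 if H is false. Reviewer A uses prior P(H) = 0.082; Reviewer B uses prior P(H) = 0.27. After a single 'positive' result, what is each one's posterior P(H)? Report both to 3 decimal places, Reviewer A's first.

The likelihood ratio for a 'positive' result is 0.757/0.15 = 5.0467.
Reviewer A: prior odds 0.082/0.918 = 0.089325; posterior odds 0.45079; posterior probability 0.311.
Reviewer B: prior odds 0.27/0.73 = 0.36986; posterior odds 1.8666; posterior probability 0.651.

Reviewer A: 0.311; Reviewer B: 0.651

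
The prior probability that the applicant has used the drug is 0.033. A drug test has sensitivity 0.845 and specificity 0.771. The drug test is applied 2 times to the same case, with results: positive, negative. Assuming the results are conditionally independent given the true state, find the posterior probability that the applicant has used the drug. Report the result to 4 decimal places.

Posterior P(H) ≈ 0.0247

Let H be the event that the applicant has used the drug; start with P(H) = 0.033. P('positive'|H) = 0.845, P('positive'|¬H) = 0.229.
Update on result 1 ('positive'): P(H) ← 0.845·0.0330 / (0.845·0.0330 + 0.229·0.9670) = 0.027885/0.24933 = 0.1118.
Update on result 2 ('negative'): P(H) ← 0.155·0.1118 / (0.155·0.1118 + 0.771·0.8882) = 0.017335/0.70211 = 0.0247.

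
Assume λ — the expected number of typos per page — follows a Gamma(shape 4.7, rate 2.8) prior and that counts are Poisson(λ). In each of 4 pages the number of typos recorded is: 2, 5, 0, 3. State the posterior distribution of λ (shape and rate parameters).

Posterior: Gamma(shape=14.7, rate=6.8)

Total count ∑xᵢ = 10 over n = 4 pages.
Gamma is conjugate to the Poisson likelihood: posterior is Gamma(shape = 4.7+10 = 14.7, rate = 2.8+4 = 6.8).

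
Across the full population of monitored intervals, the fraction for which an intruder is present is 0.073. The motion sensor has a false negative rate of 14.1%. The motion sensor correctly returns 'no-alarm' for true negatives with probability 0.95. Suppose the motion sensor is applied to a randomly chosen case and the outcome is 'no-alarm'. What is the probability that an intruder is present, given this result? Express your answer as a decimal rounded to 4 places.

P(H | E) ≈ 0.0116

Write H for 'an intruder is present'. Prior odds H:¬H = 0.073/0.927 = 0.078749. For the 'no-alarm' outcome, the likelihood ratio is 0.141/0.95 = 0.14842.
Posterior odds = 0.078749 × 0.14842 = 0.011688, so P(H|E) = 0.011688/(1+0.011688) = 0.0116.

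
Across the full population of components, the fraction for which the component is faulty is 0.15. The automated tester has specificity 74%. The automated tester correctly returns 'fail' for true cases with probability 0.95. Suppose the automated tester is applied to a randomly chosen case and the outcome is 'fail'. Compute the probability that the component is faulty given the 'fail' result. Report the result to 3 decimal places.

Let H be the event that the component is faulty. P(H) = 0.15, so P(¬H) = 0.85. With E the 'fail' result, P(E|H) = 0.95 and P(E|¬H) = 0.26.
P(E) = 0.95·0.15 + 0.26·0.85 = 0.14250 + 0.22100 = 0.36350.
By Bayes' theorem, P(H|E) = 0.14250 / 0.36350 = 0.392.

P(H | E) ≈ 0.392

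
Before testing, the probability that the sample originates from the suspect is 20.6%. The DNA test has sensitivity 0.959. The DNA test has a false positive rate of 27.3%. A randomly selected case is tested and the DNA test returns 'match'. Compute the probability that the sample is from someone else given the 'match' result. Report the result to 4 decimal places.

P(¬H | E) ≈ 0.5232

Write H for 'the sample originates from the suspect'. Prior odds H:¬H = 0.206/0.794 = 0.25945. For the 'match' outcome, the likelihood ratio is 0.959/0.273 = 3.5128.
Posterior odds = 0.25945 × 3.5128 = 0.91139, so P(H|E) = 0.91139/(1+0.91139) = 0.4768. Then P(¬H|E) = 1 − 0.4768 = 0.5232.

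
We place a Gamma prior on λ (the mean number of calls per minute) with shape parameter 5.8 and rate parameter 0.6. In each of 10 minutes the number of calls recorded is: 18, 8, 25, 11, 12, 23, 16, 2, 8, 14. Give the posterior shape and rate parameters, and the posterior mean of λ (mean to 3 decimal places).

The Poisson likelihood adds the total count to the shape and the number of exposure periods to the rate. Here ∑xᵢ = 137 and n = 10, so shape 5.8→142.8 and rate 0.6→10.6.
E[λ | data] = 142.8/10.6 = 13.472.

Posterior: Gamma(shape=142.8, rate=10.6); mean ≈ 13.472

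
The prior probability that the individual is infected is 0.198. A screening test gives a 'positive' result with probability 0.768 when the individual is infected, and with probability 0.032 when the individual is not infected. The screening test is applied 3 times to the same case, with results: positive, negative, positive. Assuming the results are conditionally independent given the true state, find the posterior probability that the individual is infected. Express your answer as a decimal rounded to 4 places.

With H the event that the individual is infected, the joint likelihood of the observed sequence is P(data|H) = 0.768·0.232·0.768 = 0.13684 and P(data|¬H) = 0.032·0.968·0.032 = 0.00099123.
Bayes: P(H|data) = 0.198·0.13684 / (0.198·0.13684 + 0.802·0.00099123) = 0.027094/0.027889 = 0.9715.

Posterior P(H) ≈ 0.9715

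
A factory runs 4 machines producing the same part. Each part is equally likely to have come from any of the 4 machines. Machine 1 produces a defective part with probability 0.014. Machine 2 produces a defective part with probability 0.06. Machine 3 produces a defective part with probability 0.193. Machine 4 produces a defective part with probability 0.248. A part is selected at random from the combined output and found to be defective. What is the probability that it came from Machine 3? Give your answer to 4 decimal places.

Posterior probability ≈ 0.3748

P(defective|M1) = 0.014; P(defective|M2) = 0.06; P(defective|M3) = 0.193; P(defective|M4) = 0.248.
Prior × likelihood for each source: 0.25·0.014=0.003500, 0.25·0.06=0.01500, 0.25·0.193=0.04825, 0.25·0.248=0.06200. Summing gives P(defective) = 0.12875.
P(Machine 3 | defective) = 0.04825 / 0.12875 = 0.3748.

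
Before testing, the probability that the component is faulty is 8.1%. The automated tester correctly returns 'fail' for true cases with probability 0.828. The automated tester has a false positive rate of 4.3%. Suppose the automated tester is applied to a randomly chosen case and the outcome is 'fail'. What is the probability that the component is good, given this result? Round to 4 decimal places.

Let H be the event that the component is faulty. P(H) = 0.081, so P(¬H) = 0.919. With E the 'fail' result, P(E|H) = 0.828 and P(E|¬H) = 0.043.
P(E) = 0.828·0.081 + 0.043·0.919 = 0.067068 + 0.039517 = 0.10658.
By Bayes' theorem, P(H|E) = 0.067068 / 0.10658 = 0.6292. Hence P(¬H|E) = 1 − 0.6292 = 0.3708.

P(¬H | E) ≈ 0.3708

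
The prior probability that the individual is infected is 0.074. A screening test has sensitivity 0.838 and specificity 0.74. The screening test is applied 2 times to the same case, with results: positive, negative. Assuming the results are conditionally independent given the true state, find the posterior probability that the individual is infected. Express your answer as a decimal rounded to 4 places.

Posterior P(H) ≈ 0.0534

Let H be the event that the individual is infected; start with P(H) = 0.074. P('positive'|H) = 0.838, P('positive'|¬H) = 0.26.
Update on result 1 ('positive'): P(H) ← 0.838·0.0740 / (0.838·0.0740 + 0.26·0.9260) = 0.062012/0.30277 = 0.2048.
Update on result 2 ('negative'): P(H) ← 0.162·0.2048 / (0.162·0.2048 + 0.74·0.7952) = 0.033180/0.62162 = 0.0534.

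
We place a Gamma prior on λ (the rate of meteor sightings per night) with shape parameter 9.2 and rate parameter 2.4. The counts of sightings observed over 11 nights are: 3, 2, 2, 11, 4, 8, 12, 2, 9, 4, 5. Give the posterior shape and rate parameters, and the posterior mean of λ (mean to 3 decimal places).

Posterior: Gamma(shape=71.2, rate=13.4); mean ≈ 5.313

The Poisson likelihood adds the total count to the shape and the number of exposure periods to the rate. Here ∑xᵢ = 62 and n = 11, so shape 9.2→71.2 and rate 2.4→13.4.
E[λ | data] = 71.2/13.4 = 5.313.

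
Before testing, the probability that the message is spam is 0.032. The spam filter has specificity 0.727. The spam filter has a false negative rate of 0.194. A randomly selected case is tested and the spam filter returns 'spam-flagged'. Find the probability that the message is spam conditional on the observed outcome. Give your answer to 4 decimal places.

Write H for 'the message is spam'. Prior odds H:¬H = 0.032/0.968 = 0.033058. For the 'spam-flagged' outcome, the likelihood ratio is 0.806/0.273 = 2.9524.
Posterior odds = 0.033058 × 2.9524 = 0.097599, so P(H|E) = 0.097599/(1+0.097599) = 0.0889.

P(H | E) ≈ 0.0889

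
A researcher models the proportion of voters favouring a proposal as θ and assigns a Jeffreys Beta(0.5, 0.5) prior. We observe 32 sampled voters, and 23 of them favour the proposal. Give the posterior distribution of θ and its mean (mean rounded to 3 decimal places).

Posterior: Beta(23.5, 9.5); mean ≈ 0.712

Observing 23 successes and 9 failures updates Beta(0.5, 0.5) by adding the success and failure counts to the two shape parameters: α = 0.5+23 = 23.5, β = 0.5+9 = 9.5.
Posterior mean = α/(α+β) = 23.5/33 = 0.712.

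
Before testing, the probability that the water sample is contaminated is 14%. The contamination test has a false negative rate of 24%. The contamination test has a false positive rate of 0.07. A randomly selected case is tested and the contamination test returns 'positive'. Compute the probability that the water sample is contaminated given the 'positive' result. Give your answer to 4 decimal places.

P(H | E) ≈ 0.6387

Write H for 'the water sample is contaminated'. Prior odds H:¬H = 0.14/0.86 = 0.16279. For the 'positive' outcome, the likelihood ratio is 0.76/0.07 = 10.857.
Posterior odds = 0.16279 × 10.857 = 1.7674, so P(H|E) = 1.7674/(1+1.7674) = 0.6387.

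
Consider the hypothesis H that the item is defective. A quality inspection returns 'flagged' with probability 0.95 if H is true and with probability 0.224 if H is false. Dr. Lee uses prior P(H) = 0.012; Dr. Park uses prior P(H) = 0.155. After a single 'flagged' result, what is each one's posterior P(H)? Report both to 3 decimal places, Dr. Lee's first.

Dr. Lee: 0.049; Dr. Park: 0.438

The likelihood ratio for a 'flagged' result is 0.95/0.224 = 4.2411.
Dr. Lee: prior odds 0.012/0.988 = 0.012146; posterior odds 0.051511; posterior probability 0.049.
Dr. Park: prior odds 0.155/0.845 = 0.18343; posterior odds 0.77795; posterior probability 0.438.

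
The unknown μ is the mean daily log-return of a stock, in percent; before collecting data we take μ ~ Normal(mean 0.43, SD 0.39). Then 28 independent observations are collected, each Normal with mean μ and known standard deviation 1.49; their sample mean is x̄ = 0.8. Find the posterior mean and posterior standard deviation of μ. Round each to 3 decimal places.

Posterior mean ≈ 0.673; posterior SD ≈ 0.228

Prior precision 1/τ₀² = 1/0.39² = 6.57462; data precision n/σ² = 28/1.49² = 12.6120.
Posterior precision = 6.57462 + 12.6120 = 19.1867, giving posterior SD = 1/√19.1867 = 0.228.
Posterior mean = (6.57462·0.43 + 12.6120·0.8) / 19.1867 = 0.673.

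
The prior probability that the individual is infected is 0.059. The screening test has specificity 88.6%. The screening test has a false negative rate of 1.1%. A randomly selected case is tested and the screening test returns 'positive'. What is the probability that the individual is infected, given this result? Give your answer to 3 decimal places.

Let H be the event that the individual is infected. P(H) = 0.059, so P(¬H) = 0.941. With E the 'positive' result, P(E|H) = 0.989 and P(E|¬H) = 0.114.
P(E) = 0.989·0.059 + 0.114·0.941 = 0.058351 + 0.10727 = 0.16562.
By Bayes' theorem, P(H|E) = 0.058351 / 0.16562 = 0.352.

P(H | E) ≈ 0.352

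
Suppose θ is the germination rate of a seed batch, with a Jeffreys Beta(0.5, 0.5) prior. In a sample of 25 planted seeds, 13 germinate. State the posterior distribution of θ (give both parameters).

Posterior: Beta(13.5, 12.5)

The binomial likelihood is conjugate to the Beta prior: with 13 successes and 12 failures, the posterior is Beta(0.5+13, 0.5+12) = Beta(13.5, 12.5).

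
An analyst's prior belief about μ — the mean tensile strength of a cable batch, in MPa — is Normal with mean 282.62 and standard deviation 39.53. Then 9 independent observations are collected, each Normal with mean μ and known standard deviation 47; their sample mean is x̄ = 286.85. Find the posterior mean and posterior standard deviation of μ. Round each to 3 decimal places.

Posterior mean ≈ 286.276; posterior SD ≈ 14.565

With known σ, the Normal prior is conjugate. Weight on the data is w = (n/σ²)/(n/σ² + 1/τ₀²) = 0.00407424/(0.00407424+0.00063995) = 0.86425.
Posterior mean = w·x̄ + (1−w)·μ₀ = 0.86425·286.85 + 0.13575·282.62 = 286.276. Posterior variance = 1/(0.00407424+0.00063995) = 212.125, so SD = 14.565.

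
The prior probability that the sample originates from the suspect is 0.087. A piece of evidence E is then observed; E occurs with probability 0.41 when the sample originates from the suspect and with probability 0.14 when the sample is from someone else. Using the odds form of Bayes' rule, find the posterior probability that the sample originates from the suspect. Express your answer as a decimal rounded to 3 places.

Prior odds = 0.087/(1−0.087) = 0.095290.
Likelihood ratio for E = 0.41/0.14 = 2.9286.
Posterior odds = prior odds × LR = 0.27906.
Posterior probability = odds/(1+odds) = 0.27906/1.2791 = 0.218.

Posterior probability ≈ 0.218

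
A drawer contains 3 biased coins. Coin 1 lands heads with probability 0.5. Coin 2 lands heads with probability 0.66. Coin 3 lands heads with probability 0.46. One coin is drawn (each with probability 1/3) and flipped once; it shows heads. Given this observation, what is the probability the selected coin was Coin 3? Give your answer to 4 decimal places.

Posterior probability ≈ 0.2840

Tabulate prior·likelihood by source: [1] prior 0.333333, lik 0.5, product 0.1667; [2] prior 0.333333, lik 0.66, product 0.2200; [3] prior 0.333333, lik 0.46, product 0.1533.
Normalizing constant = 0.54000; the posterior for Coin 3 is its product over the sum, 0.1533/0.54000 = 0.2840.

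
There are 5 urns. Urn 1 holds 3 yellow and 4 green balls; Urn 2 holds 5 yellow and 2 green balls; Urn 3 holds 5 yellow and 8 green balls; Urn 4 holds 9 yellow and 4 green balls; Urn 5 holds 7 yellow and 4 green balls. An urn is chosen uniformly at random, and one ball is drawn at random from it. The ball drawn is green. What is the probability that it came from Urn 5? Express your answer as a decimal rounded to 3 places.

P(green|Urn 1) = 0.5714; P(green|Urn 2) = 0.2857; P(green|Urn 3) = 0.6154; P(green|Urn 4) = 0.3077; P(green|Urn 5) = 0.3636.
Prior × likelihood for each source: 0.2·0.5714=0.1143, 0.2·0.2857=0.05714, 0.2·0.6154=0.1231, 0.2·0.3077=0.06154, 0.2·0.3636=0.07273. Summing gives P(green) = 0.42877.
P(Urn 5 | green) = 0.07273 / 0.42877 = 0.170.

Posterior probability ≈ 0.170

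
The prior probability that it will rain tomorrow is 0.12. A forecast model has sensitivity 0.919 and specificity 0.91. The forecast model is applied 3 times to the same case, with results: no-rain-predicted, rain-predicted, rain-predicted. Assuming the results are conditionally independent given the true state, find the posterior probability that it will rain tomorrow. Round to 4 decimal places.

Posterior P(H) ≈ 0.5586

Let H be the event that it will rain tomorrow; start with P(H) = 0.12. P('rain-predicted'|H) = 0.919, P('rain-predicted'|¬H) = 0.09.
Update on result 1 ('no-rain-predicted'): P(H) ← 0.081·0.1200 / (0.081·0.1200 + 0.91·0.8800) = 0.0097200/0.81052 = 0.0120.
Update on result 2 ('rain-predicted'): P(H) ← 0.919·0.0120 / (0.919·0.0120 + 0.09·0.9880) = 0.011021/0.099942 = 0.1103.
Update on result 3 ('rain-predicted'): P(H) ← 0.919·0.1103 / (0.919·0.1103 + 0.09·0.8897) = 0.10134/0.18142 = 0.5586.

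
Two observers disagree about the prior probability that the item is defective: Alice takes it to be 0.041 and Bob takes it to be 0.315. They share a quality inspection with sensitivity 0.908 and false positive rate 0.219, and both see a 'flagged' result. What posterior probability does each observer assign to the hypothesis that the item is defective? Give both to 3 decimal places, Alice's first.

P('+'|H) = 0.908, P('+'|¬H) = 0.219.
Alice: numerator 0.908·0.041 = 0.037228; evidence = 0.037228+0.219·0.959 = 0.24725; posterior = 0.151.
Bob: numerator 0.908·0.315 = 0.28602; evidence = 0.28602+0.219·0.685 = 0.43604; posterior = 0.656.

Alice: 0.151; Bob: 0.656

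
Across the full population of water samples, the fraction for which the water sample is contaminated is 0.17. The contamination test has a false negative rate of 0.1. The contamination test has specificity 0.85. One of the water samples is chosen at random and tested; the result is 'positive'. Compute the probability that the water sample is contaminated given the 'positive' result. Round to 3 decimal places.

Let H be the event that the water sample is contaminated. P(H) = 0.17, so P(¬H) = 0.83. With E the 'positive' result, P(E|H) = 0.9 and P(E|¬H) = 0.15.
P(E) = 0.9·0.17 + 0.15·0.83 = 0.15300 + 0.12450 = 0.27750.
By Bayes' theorem, P(H|E) = 0.15300 / 0.27750 = 0.551.

P(H | E) ≈ 0.551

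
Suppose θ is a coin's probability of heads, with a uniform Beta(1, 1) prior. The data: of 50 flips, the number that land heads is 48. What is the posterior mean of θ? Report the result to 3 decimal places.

The binomial likelihood is conjugate to the Beta prior: with 48 successes and 2 failures, the posterior is Beta(1+48, 1+2) = Beta(49, 3).
Posterior mean = α/(α+β) = 49/52 = 0.942.

Posterior mean ≈ 0.942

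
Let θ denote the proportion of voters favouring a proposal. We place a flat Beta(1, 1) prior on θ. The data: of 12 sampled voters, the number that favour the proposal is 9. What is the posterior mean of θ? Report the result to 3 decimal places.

The binomial likelihood is conjugate to the Beta prior: with 9 successes and 3 failures, the posterior is Beta(1+9, 1+3) = Beta(10, 4).
E[θ | data] = 10/(10+4) = 0.714.

Posterior mean ≈ 0.714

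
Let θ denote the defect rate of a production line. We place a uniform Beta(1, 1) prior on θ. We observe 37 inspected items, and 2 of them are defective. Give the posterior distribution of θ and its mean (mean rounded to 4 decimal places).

The binomial likelihood is conjugate to the Beta prior: with 2 successes and 35 failures, the posterior is Beta(1+2, 1+35) = Beta(3, 36).
E[θ | data] = 3/(3+36) = 0.0769.

Posterior: Beta(3, 36); mean ≈ 0.0769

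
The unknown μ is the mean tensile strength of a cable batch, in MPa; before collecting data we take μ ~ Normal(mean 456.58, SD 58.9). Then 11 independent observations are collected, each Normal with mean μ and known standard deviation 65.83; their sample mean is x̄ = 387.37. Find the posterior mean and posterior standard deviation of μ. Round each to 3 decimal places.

Posterior mean ≈ 394.428; posterior SD ≈ 18.809

Prior precision 1/τ₀² = 1/58.9² = 0.00028825; data precision n/σ² = 11/65.83² = 0.00253831.
Posterior precision = 0.00028825 + 0.00253831 = 0.00282656, giving posterior SD = 1/√0.00282656 = 18.809.
Posterior mean = (0.00028825·456.58 + 0.00253831·387.37) / 0.00282656 = 394.428.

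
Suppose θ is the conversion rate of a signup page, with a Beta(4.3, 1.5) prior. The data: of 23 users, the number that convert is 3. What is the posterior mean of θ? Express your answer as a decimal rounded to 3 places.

The binomial likelihood is conjugate to the Beta prior: with 3 successes and 20 failures, the posterior is Beta(4.3+3, 1.5+20) = Beta(7.3, 21.5).
Posterior mean = α/(α+β) = 7.3/28.8 = 0.253.

Posterior mean ≈ 0.253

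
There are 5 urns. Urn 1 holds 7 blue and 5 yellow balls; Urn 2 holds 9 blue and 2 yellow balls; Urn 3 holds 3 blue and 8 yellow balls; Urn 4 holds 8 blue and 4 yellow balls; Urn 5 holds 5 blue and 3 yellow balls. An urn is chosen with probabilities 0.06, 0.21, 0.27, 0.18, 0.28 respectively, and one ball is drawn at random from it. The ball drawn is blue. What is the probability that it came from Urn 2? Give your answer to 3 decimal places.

Posterior probability ≈ 0.299

Tabulate prior·likelihood by source: [1] prior 0.06, lik 0.5833, product 0.03500; [2] prior 0.21, lik 0.8182, product 0.1718; [3] prior 0.27, lik 0.2727, product 0.07364; [4] prior 0.18, lik 0.6667, product 0.1200; [5] prior 0.28, lik 0.625, product 0.1750.
Normalizing constant = 0.57545; the posterior for Urn 2 is its product over the sum, 0.1718/0.57545 = 0.299.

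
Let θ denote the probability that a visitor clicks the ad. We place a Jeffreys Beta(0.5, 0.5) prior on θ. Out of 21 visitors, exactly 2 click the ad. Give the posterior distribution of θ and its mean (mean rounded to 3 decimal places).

Posterior: Beta(2.5, 19.5); mean ≈ 0.114

The binomial likelihood is conjugate to the Beta prior: with 2 successes and 19 failures, the posterior is Beta(0.5+2, 0.5+19) = Beta(2.5, 19.5).
Posterior mean = α/(α+β) = 2.5/22 = 0.114.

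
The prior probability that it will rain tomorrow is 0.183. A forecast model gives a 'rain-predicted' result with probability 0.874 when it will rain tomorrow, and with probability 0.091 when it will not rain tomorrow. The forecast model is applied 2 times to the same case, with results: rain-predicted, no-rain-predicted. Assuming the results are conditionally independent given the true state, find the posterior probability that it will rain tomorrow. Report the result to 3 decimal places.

Let H be the event that it will rain tomorrow; start with P(H) = 0.183. P('rain-predicted'|H) = 0.874, P('rain-predicted'|¬H) = 0.091.
Update on result 1 ('rain-predicted'): P(H) ← 0.874·0.1830 / (0.874·0.1830 + 0.091·0.8170) = 0.15994/0.23429 = 0.6827.
Update on result 2 ('no-rain-predicted'): P(H) ← 0.126·0.6827 / (0.126·0.6827 + 0.909·0.3173) = 0.086016/0.37447 = 0.2297.

Posterior P(H) ≈ 0.230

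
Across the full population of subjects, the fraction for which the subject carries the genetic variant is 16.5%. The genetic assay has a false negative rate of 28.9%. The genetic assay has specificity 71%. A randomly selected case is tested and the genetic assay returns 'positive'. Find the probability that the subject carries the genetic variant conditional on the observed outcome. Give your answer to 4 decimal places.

Let H be the event that the subject carries the genetic variant. P(H) = 0.165, so P(¬H) = 0.835. With E the 'positive' result, P(E|H) = 0.711 and P(E|¬H) = 0.29.
P(E) = 0.711·0.165 + 0.29·0.835 = 0.11732 + 0.24215 = 0.35946.
By Bayes' theorem, P(H|E) = 0.11732 / 0.35946 = 0.3264.

P(H | E) ≈ 0.3264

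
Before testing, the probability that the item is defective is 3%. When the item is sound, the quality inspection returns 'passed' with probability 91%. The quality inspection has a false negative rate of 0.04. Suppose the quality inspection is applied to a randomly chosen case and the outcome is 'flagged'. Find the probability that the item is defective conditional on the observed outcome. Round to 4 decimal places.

Write H for 'the item is defective'. Prior odds H:¬H = 0.03/0.97 = 0.030928. For the 'flagged' outcome, the likelihood ratio is 0.96/0.09 = 10.667.
Posterior odds = 0.030928 × 10.667 = 0.32990, so P(H|E) = 0.32990/(1+0.32990) = 0.2481.

P(H | E) ≈ 0.2481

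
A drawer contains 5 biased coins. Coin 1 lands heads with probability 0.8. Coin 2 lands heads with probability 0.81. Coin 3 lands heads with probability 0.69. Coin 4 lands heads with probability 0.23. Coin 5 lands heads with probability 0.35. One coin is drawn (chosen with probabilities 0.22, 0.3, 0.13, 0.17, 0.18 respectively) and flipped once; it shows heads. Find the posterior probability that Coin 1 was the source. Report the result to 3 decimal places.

P(heads|C1) = 0.8; P(heads|C2) = 0.81; P(heads|C3) = 0.69; P(heads|C4) = 0.23; P(heads|C5) = 0.35.
Prior × likelihood for each source: 0.22·0.8=0.1760, 0.3·0.81=0.2430, 0.13·0.69=0.08970, 0.17·0.23=0.03910, 0.18·0.35=0.06300. Summing gives P(heads) = 0.61080.
P(Coin 1 | heads) = 0.1760 / 0.61080 = 0.288.

Posterior probability ≈ 0.288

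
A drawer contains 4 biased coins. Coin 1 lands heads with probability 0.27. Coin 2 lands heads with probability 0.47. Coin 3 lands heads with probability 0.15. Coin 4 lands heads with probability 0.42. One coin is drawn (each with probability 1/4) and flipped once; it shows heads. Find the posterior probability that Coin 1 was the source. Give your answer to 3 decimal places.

Tabulate prior·likelihood by source: [1] prior 0.25, lik 0.27, product 0.06750; [2] prior 0.25, lik 0.47, product 0.1175; [3] prior 0.25, lik 0.15, product 0.03750; [4] prior 0.25, lik 0.42, product 0.1050.
Normalizing constant = 0.32750; the posterior for Coin 1 is its product over the sum, 0.06750/0.32750 = 0.206.

Posterior probability ≈ 0.206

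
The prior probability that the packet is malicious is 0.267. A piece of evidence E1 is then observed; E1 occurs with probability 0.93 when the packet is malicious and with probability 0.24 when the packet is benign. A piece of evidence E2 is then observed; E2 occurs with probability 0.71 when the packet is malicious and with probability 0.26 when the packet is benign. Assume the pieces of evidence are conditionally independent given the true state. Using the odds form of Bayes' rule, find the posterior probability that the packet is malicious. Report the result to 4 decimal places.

Posterior probability ≈ 0.7940

Prior odds = 0.267/(1−0.267) = 0.36426. In log-odds, ln(0.36426) = -1.0099.
Add log likelihood ratios: ln(3.8750) + ln(2.7308) = 2.3591.
Posterior log-odds = 1.3492, so posterior odds = exp(1.3492) = 3.8545. Converting, P(H|E) = 3.8545/4.8545 = 0.7940.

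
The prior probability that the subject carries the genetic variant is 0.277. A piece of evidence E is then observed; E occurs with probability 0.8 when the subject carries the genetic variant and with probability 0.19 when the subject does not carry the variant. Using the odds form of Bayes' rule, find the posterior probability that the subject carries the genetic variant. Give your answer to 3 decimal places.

Posterior probability ≈ 0.617

Prior odds = 0.277/(1−0.277) = 0.38313. In log-odds, ln(0.38313) = -0.95939.
Add log likelihood ratio: ln(4.2105) = 1.4376.
Posterior log-odds = 0.47820, so posterior odds = exp(0.47820) = 1.6132. Converting, P(H|E) = 1.6132/2.6132 = 0.617.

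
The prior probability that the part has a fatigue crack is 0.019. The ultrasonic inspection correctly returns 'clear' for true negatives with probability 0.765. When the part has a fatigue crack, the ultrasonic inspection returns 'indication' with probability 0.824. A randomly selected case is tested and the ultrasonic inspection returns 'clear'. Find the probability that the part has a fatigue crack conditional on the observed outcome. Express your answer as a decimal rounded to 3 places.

Write H for 'the part has a fatigue crack'. Prior odds H:¬H = 0.019/0.981 = 0.019368. For the 'clear' outcome, the likelihood ratio is 0.176/0.765 = 0.23007.
Posterior odds = 0.019368 × 0.23007 = 0.0044559, so P(H|E) = 0.0044559/(1+0.0044559) = 0.004.

P(H | E) ≈ 0.004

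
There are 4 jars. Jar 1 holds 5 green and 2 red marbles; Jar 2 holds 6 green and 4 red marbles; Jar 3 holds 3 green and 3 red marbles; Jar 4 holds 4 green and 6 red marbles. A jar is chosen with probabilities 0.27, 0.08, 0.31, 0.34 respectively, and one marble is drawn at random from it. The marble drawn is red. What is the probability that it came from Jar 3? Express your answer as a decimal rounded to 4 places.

Tabulate prior·likelihood by source: [1] prior 0.27, lik 0.2857, product 0.07714; [2] prior 0.08, lik 0.4, product 0.03200; [3] prior 0.31, lik 0.5, product 0.1550; [4] prior 0.34, lik 0.6, product 0.2040.
Normalizing constant = 0.46814; the posterior for Jar 3 is its product over the sum, 0.1550/0.46814 = 0.3311.

Posterior probability ≈ 0.3311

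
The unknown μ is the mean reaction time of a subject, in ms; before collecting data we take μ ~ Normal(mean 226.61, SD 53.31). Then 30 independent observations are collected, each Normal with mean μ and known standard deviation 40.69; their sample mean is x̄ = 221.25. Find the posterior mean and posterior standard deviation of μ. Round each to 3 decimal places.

With known σ, the Normal prior is conjugate. Weight on the data is w = (n/σ²)/(n/σ² + 1/τ₀²) = 0.0181195/(0.0181195+0.00035187) = 0.98095.
Posterior mean = w·x̄ + (1−w)·μ₀ = 0.98095·221.25 + 0.019050·226.61 = 221.352. Posterior variance = 1/(0.0181195+0.00035187) = 54.1379, so SD = 7.358.

Posterior mean ≈ 221.352; posterior SD ≈ 7.358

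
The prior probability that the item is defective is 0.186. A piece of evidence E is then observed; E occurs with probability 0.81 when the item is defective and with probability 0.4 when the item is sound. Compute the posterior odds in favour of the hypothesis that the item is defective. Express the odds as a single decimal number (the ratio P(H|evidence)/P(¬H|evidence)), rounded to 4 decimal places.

Prior odds = 0.186/(1−0.186) = 0.22850. In log-odds, ln(0.22850) = -1.4762.
Add log likelihood ratio: ln(2.0250) = 0.70557.
Posterior log-odds = -0.77064, so posterior odds = exp(-0.77064) = 0.46271.

Posterior odds ≈ 0.4627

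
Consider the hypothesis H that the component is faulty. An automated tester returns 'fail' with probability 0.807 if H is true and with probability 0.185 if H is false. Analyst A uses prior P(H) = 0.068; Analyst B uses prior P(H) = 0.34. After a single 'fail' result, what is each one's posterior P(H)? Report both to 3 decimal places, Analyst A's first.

Analyst A: 0.241; Analyst B: 0.692

The likelihood ratio for a 'fail' result is 0.807/0.185 = 4.3622.
Analyst A: prior odds 0.068/0.932 = 0.072961; posterior odds 0.31827; posterior probability 0.241.
Analyst B: prior odds 0.34/0.66 = 0.51515; posterior odds 2.2472; posterior probability 0.692.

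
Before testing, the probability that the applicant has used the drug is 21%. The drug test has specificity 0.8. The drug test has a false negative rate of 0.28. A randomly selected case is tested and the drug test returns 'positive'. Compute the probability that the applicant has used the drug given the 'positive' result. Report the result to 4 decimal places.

Write H for 'the applicant has used the drug'. Prior odds H:¬H = 0.21/0.79 = 0.26582. For the 'positive' outcome, the likelihood ratio is 0.72/0.2 = 3.6000.
Posterior odds = 0.26582 × 3.6000 = 0.95696, so P(H|E) = 0.95696/(1+0.95696) = 0.4890.

P(H | E) ≈ 0.4890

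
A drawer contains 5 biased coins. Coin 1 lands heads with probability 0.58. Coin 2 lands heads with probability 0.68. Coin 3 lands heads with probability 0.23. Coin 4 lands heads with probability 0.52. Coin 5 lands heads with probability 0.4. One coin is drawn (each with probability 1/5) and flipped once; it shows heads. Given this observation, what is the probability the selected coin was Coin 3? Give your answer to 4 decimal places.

Posterior probability ≈ 0.0954

P(heads|C1) = 0.58; P(heads|C2) = 0.68; P(heads|C3) = 0.23; P(heads|C4) = 0.52; P(heads|C5) = 0.4.
Prior × likelihood for each source: 0.2·0.58=0.1160, 0.2·0.68=0.1360, 0.2·0.23=0.04600, 0.2·0.52=0.1040, 0.2·0.4=0.08000. Summing gives P(heads) = 0.48200.
P(Coin 3 | heads) = 0.04600 / 0.48200 = 0.0954.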